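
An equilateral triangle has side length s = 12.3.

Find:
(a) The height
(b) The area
(a) Height h = s·√3/2 = 12.3·√3/2 = 10.65
(b) Area = (√3/4)·s² = (√3/4)·12.3² = (√3/4)·151.29 = 65.51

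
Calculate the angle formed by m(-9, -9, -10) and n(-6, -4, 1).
m·n = 80, |m|² = 262, |n|² = 53
cos θ = 80/√13886 ≈ 0.6789
θ ≈ 47.24°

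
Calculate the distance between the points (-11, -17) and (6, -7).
Using the distance formula: d = sqrt((x₂-x₁)² + (y₂-y₁)²)
dx = 6 - (-11) = 17
dy = (-7) - (-17) = 10
d = sqrt(17² + 10²) = sqrt(289 + 100) = sqrt(389) = 19.72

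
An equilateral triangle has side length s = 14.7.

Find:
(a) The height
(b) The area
(a) Height h = s·√3/2 = 14.7·√3/2 = 12.73
(b) Area = (√3/4)·s² = (√3/4)·14.7² = (√3/4)·216.09 = 93.57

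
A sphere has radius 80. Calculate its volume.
Volume = (4/3) * pi * r³
Volume = (4/3) * pi * 80³
Volume = (4/3) * pi * 512000
Volume = 2144660.58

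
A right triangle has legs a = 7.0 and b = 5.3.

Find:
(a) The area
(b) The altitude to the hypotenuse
(a) Area = ½ab = ½·7.0·5.3 = 18.55
(b) Hypotenuse c = √(7.0² + 5.3²) = √77.09 = 8.78009
    Area = ½·c·h_c  →  h_c = 2·Area/c = 2·18.55/8.78009 = 4.225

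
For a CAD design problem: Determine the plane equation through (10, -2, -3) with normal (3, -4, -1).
d = n·P = (3)(10) + (-4)(-2) + (-1)(-3) = 41
Plane: 3x - 4y - z = 41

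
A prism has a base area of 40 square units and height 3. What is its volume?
Volume = base area * height
Volume = 40 * 3
Volume = 120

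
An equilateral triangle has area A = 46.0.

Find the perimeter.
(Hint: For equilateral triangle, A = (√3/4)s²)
A = (√3/4)s²  →  s² = 4A/√3 = 4·46.0/√3 = 106.232
s = 10.3069
Perimeter = 3s = 30.92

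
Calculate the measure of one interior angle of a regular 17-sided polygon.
Interior angle of a regular n-gon = (n-2)*180/n
Interior angle = (17-2)*180/17
Interior angle = 15*180/17
Interior angle = 2700/17
Interior angle = 158.82 degrees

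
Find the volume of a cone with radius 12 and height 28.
Volume = (1/3) * pi * r² * h
Volume = (1/3) * pi * 12² * 28
Volume = (1/3) * pi * 144 * 28
Volume = (1/3) * pi * 4032
Volume = 4222.30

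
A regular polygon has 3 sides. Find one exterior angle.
Exterior angle of a regular n-gon = 360/n
Exterior angle = 360/3
Exterior angle = 120 degrees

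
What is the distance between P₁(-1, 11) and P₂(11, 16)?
Using the distance formula: d = sqrt((x₂-x₁)² + (y₂-y₁)²)
dx = 11 - (-1) = 12
dy = 16 - 11 = 5
d = sqrt(12² + 5²) = sqrt(144 + 25) = sqrt(169) = 13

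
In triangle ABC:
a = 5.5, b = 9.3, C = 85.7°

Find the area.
Using A = ½ab·sin(C):
A = ½·5.5·9.3·sin(85.7°) = ½·51.15·0.997185 = 25.5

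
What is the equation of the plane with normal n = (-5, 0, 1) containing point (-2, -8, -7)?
d = n·P = (-5)(-2) + (0)(-8) + (1)(-7) = 3
Plane: -5x + z = 3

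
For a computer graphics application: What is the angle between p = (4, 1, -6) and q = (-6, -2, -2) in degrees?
p·q = -14, |p|² = 53, |q|² = 44
cos θ = -14/√2332 ≈ -0.2899
θ ≈ 106.9°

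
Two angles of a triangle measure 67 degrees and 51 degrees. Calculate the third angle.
Sum of angles in a triangle = 180 degrees
Third angle = 180 - 67 - 51
Third angle = 62 degrees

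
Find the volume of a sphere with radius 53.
Volume = (4/3) * pi * r³
Volume = (4/3) * pi * 53³
Volume = (4/3) * pi * 148877
Volume = 623614.52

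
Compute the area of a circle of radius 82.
Area = pi * r²
Area = pi * 82²
Area = pi * 6724
Area = 21124.07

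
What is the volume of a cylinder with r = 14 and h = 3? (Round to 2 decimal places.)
Volume = pi * r² * h
Volume = pi * 14² * 3
Volume = pi * 196 * 3
Volume = pi * 588
Volume = 1847.26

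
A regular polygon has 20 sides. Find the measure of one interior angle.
Interior angle of a regular n-gon = (n-2)*180/n
Interior angle = (20-2)*180/20
Interior angle = 18*180/20
Interior angle = 3240/20
Interior angle = 162 degrees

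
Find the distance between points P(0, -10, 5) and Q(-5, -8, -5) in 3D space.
d = √[(-5)² + (2)² + (-10)²] = √129 = 11.36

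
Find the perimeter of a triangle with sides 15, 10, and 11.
Perimeter = sum of all sides
Perimeter = 15 + 10 + 11
Perimeter = 36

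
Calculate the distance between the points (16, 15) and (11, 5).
Using the distance formula: d = sqrt((x₂-x₁)² + (y₂-y₁)²)
dx = 11 - 16 = -5
dy = 5 - 15 = -10
d = sqrt((-5)² + (-10)²) = sqrt(25 + 100) = sqrt(125) = 11.18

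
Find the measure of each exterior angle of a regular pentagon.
Exterior angle of a regular n-gon = 360/n
Exterior angle = 360/5
Exterior angle = 72 degrees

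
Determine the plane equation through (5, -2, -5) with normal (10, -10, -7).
d = n·P = (10)(5) + (-10)(-2) + (-7)(-5) = 105
Plane: 10x - 10y - 7z = 105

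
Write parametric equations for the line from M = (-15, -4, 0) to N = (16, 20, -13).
Direction vector d = N - M = (31, 24, -13)
x = -15 + 31t, y = -4 + 24t, z = 0 - 13t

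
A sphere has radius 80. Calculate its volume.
Volume = (4/3) * pi * r³
Volume = (4/3) * pi * 80³
Volume = (4/3) * pi * 512000
Volume = 2144660.58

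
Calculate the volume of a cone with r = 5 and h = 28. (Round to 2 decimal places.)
Volume = (1/3) * pi * r² * h
Volume = (1/3) * pi * 5² * 28
Volume = (1/3) * pi * 25 * 28
Volume = (1/3) * pi * 700
Volume = 733.04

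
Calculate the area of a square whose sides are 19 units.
Area = s²
Area = 19²
Area = 361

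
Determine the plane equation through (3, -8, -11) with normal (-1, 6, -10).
d = n·P = (-1)(3) + (6)(-8) + (-10)(-11) = 59
Plane: -x + 6y - 10z = 59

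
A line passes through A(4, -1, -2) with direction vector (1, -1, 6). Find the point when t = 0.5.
P(0.5) = (4 + 1(0.5), -1 + (-1)(0.5), -2 + 6(0.5)) = (4.5, -1.5, 1)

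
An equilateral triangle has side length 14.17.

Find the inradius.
For an equilateral triangle, r = s/(2√3) where s is the side.
r = 14.17/(2√3) = 14.17/3.464102 = 4.091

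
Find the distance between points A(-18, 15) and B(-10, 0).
Using the distance formula: d = sqrt((x₂-x₁)² + (y₂-y₁)²)
dx = (-10) - (-18) = 8
dy = 0 - 15 = -15
d = sqrt(8² + (-15)²) = sqrt(64 + 225) = sqrt(289) = 17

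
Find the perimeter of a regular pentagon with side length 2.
Perimeter = number of sides * side length
Perimeter = 5 * 2
Perimeter = 10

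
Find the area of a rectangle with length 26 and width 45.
Area = length * width
Area = 26 * 45
Area = 1170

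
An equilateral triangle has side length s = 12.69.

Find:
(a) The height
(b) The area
(a) Height h = s·√3/2 = 12.69·√3/2 = 10.99
(b) Area = (√3/4)·s² = (√3/4)·12.69² = (√3/4)·161.036 = 69.73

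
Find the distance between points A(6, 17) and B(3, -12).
Using the distance formula: d = sqrt((x₂-x₁)² + (y₂-y₁)²)
dx = 3 - 6 = -3
dy = (-12) - 17 = -29
d = sqrt((-3)² + (-29)²) = sqrt(9 + 841) = sqrt(850) = 29.15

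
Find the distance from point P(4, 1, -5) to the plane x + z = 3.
d = |1(4) + 0(1) + 1(-5) - (3)| / √(1² + 0² + 1²) = 4/√2 = 2.828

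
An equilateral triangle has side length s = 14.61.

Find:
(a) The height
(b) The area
(a) Height h = s·√3/2 = 14.61·√3/2 = 12.65
(b) Area = (√3/4)·s² = (√3/4)·14.61² = (√3/4)·213.452 = 92.43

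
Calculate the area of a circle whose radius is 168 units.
Area = pi * r²
Area = pi * 168²
Area = pi * 28224
Area = 88668.31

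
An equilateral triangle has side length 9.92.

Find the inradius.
For an equilateral triangle, r = s/(2√3) where s is the side.
r = 9.92/(2√3) = 9.92/3.464102 = 2.864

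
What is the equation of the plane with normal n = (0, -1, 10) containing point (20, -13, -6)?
d = n·P = (0)(20) + (-1)(-13) + (10)(-6) = -47
Plane: -y + 10z = -47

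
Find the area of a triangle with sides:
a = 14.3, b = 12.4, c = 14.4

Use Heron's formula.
s = (a+b+c)/2 = (14.3+12.4+14.4)/2 = 20.55
A = √(s(s-a)(s-b)(s-c)) = √(20.55·6.25·8.15·6.15)
A = √6437.61 = 80.23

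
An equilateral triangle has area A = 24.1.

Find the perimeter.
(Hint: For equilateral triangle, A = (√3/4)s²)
A = (√3/4)s²  →  s² = 4A/√3 = 4·24.1/√3 = 55.6566
s = 7.46033
Perimeter = 3s = 22.38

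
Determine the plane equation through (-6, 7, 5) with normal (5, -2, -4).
d = n·P = (5)(-6) + (-2)(7) + (-4)(5) = -64
Plane: 5x - 2y - 4z = -64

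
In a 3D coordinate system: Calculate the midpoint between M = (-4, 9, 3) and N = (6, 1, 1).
Midpoint = ((-4+6)/2, (9+1)/2, (3+1)/2) = (1, 5, 2)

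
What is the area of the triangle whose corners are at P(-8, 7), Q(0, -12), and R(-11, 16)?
Using the coordinate formula: Area = (1/2)|x₁(y₂-y₃) + x₂(y₃-y₁) + x₃(y₁-y₂)|
Area = (1/2)|(-8)((-12)-16) + 0(16-7) + (-11)(7-(-12))|
Area = (1/2)|(-8)*(-28) + 0*9 + (-11)*19|
Area = (1/2)|224 + 0 + (-209)|
Area = (1/2)*15 = 7.50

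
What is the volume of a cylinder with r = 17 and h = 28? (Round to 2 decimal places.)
Volume = pi * r² * h
Volume = pi * 17² * 28
Volume = pi * 289 * 28
Volume = pi * 8092
Volume = 25421.77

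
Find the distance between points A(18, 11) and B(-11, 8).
Using the distance formula: d = sqrt((x₂-x₁)² + (y₂-y₁)²)
dx = (-11) - 18 = -29
dy = 8 - 11 = -3
d = sqrt((-29)² + (-3)²) = sqrt(841 + 9) = sqrt(850) = 29.15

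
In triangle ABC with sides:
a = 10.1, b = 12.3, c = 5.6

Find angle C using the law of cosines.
cos(C) = (a² + b² - c²)/(2ab)
cos(C) = (10.1² + 12.3² - 5.6²)/(2·10.1·12.3) = 221.94/248.46 = 0.893262
C = arccos(0.893262) = 26.71°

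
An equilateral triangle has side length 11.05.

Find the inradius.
For an equilateral triangle, r = s/(2√3) where s is the side.
r = 11.05/(2√3) = 11.05/3.464102 = 3.19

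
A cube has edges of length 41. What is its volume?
Volume = s³
Volume = 41³
Volume = 68921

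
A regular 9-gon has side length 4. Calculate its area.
For a regular 9-gon with side length s = 4:
Apothem a = s / (2*tan(pi/9)) = 4 / (2*tan(pi/9)) ≈ 5.495
Perimeter P = 9 * 4 = 36
Area = (1/2) * P * a = (1/2) * 36 * 5.495 = 98.91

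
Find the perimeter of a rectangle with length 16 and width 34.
Perimeter = 2 * (length + width)
Perimeter = 2 * (16 + 34)
Perimeter = 2 * 50
Perimeter = 100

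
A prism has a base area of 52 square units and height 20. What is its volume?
Volume = base area * height
Volume = 52 * 20
Volume = 1040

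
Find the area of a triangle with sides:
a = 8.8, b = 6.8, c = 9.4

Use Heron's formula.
s = (a+b+c)/2 = (8.8+6.8+9.4)/2 = 12.5
A = √(s(s-a)(s-b)(s-c)) = √(12.5·3.7·5.7·3.1)
A = √817.237 = 28.59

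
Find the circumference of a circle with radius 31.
Circumference = 2 * pi * r
Circumference = 2 * pi * 31
Circumference = 194.78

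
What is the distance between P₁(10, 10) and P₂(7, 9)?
Using the distance formula: d = sqrt((x₂-x₁)² + (y₂-y₁)²)
dx = 7 - 10 = -3
dy = 9 - 10 = -1
d = sqrt((-3)² + (-1)²) = sqrt(9 + 1) = sqrt(10) = 3.16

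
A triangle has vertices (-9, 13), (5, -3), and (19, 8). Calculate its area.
Using the coordinate formula: Area = (1/2)|x₁(y₂-y₃) + x₂(y₃-y₁) + x₃(y₁-y₂)|
Area = (1/2)|(-9)((-3)-8) + 5(8-13) + 19(13-(-3))|
Area = (1/2)|(-9)*(-11) + 5*(-5) + 19*16|
Area = (1/2)|99 + (-25) + 304|
Area = (1/2)*378 = 189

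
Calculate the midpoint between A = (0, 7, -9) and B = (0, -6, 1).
Midpoint = ((0+0)/2, (7-6)/2, (-9+1)/2) = (0, 0.5, -4)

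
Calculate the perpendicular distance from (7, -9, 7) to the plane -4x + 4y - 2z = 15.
d = |(-4)(7) + 4(-9) + (-2)(7) - (15)| / √((-4)² + 4² + (-2)²) = 93/√36 = 15.5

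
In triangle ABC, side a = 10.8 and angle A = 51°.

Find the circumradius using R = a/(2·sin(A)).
R = a/(2·sin(A)) = 10.8/(2·sin(51°))
R = 10.8/(2·0.777146) = 10.8/1.554292 = 6.949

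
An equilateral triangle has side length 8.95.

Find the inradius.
For an equilateral triangle, r = s/(2√3) where s is the side.
r = 8.95/(2√3) = 8.95/3.464102 = 2.584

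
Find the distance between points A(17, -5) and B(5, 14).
Using the distance formula: d = sqrt((x₂-x₁)² + (y₂-y₁)²)
dx = 5 - 17 = -12
dy = 14 - (-5) = 19
d = sqrt((-12)² + 19²) = sqrt(144 + 361) = sqrt(505) = 22.47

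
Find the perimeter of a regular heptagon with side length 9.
Perimeter = number of sides * side length
Perimeter = 7 * 9
Perimeter = 63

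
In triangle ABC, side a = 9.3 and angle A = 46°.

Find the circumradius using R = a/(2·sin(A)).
R = a/(2·sin(A)) = 9.3/(2·sin(46°))
R = 9.3/(2·0.719340) = 9.3/1.438680 = 6.464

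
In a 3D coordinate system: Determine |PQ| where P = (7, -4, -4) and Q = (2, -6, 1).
d = √[(-5)² + (-2)² + (5)²] = √54 = 7.348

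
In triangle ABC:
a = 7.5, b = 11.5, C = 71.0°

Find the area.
Using A = ½ab·sin(C):
A = ½·7.5·11.5·sin(71.0°) = ½·86.25·0.945519 = 40.78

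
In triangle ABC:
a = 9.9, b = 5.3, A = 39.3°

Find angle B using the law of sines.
sin(B)/b = sin(A)/a
sin(B) = b·sin(A)/a = 5.3·sin(39.3°)/9.9 = 0.339083
B = arcsin(0.339083) = 19.82°  (b ≤ a, so B ≤ A and the acute solution is unique)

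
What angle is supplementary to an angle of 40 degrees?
Supplementary angles sum to 180 degrees.
Other angle = 180 - 40
Other angle = 140 degrees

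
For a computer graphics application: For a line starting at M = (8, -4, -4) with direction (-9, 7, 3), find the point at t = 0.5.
P(0.5) = (8 + (-9)(0.5), -4 + 7(0.5), -4 + 3(0.5)) = (3.5, -0.5, -2.5)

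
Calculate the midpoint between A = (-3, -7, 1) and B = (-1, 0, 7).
Midpoint = ((-3-1)/2, (-7+0)/2, (1+7)/2) = (-2, -3.5, 4)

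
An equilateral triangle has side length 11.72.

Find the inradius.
For an equilateral triangle, r = s/(2√3) where s is the side.
r = 11.72/(2√3) = 11.72/3.464102 = 3.383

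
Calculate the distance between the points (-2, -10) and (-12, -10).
Using the distance formula: d = sqrt((x₂-x₁)² + (y₂-y₁)²)
dx = (-12) - (-2) = -10
dy = (-10) - (-10) = 0
d = sqrt((-10)² + 0²) = sqrt(100 + 0) = sqrt(100) = 10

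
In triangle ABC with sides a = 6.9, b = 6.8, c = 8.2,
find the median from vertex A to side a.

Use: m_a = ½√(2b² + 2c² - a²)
m_a = ½√(2·6.8² + 2·8.2² - 6.9²)
m_a = ½√(92.48 + 134.48 - 47.61) = ½√179.35 = 6.696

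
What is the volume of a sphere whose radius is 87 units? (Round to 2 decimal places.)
Volume = (4/3) * pi * r³
Volume = (4/3) * pi * 87³
Volume = (4/3) * pi * 658503
Volume = 2758330.92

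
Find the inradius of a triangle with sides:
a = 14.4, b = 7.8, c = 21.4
s = (a+b+c)/2 = (14.4+7.8+21.4)/2 = 21.8
Area = √(s(s-a)(s-b)(s-c)) = √(21.8·7.4·14·0.4) = 30.0565
r = Area/s = 30.0565/21.8 = 1.379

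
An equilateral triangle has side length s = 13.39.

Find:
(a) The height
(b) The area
(a) Height h = s·√3/2 = 13.39·√3/2 = 11.6
(b) Area = (√3/4)·s² = (√3/4)·13.39² = (√3/4)·179.292 = 77.64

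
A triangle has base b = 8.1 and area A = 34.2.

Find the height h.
A = ½bh  →  h = 2A/b
h = 2·34.2/8.1 = 8.444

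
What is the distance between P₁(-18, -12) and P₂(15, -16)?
Using the distance formula: d = sqrt((x₂-x₁)² + (y₂-y₁)²)
dx = 15 - (-18) = 33
dy = (-16) - (-12) = -4
d = sqrt(33² + (-4)²) = sqrt(1089 + 16) = sqrt(1105) = 33.24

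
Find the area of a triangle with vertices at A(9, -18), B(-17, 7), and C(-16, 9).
Using the coordinate formula: Area = (1/2)|x₁(y₂-y₃) + x₂(y₃-y₁) + x₃(y₁-y₂)|
Area = (1/2)|9(7-9) + (-17)(9-(-18)) + (-16)((-18)-7)|
Area = (1/2)|9*(-2) + (-17)*27 + (-16)*(-25)|
Area = (1/2)|(-18) + (-459) + 400|
Area = (1/2)*77 = 38.50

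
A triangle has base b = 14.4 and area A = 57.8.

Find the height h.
A = ½bh  →  h = 2A/b
h = 2·57.8/14.4 = 8.028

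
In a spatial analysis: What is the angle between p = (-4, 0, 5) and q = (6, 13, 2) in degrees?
p·q = -14, |p|² = 41, |q|² = 209
cos θ = -14/√8569 ≈ -0.1512
θ ≈ 98.7°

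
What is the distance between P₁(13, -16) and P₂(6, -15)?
Using the distance formula: d = sqrt((x₂-x₁)² + (y₂-y₁)²)
dx = 6 - 13 = -7
dy = (-15) - (-16) = 1
d = sqrt((-7)² + 1²) = sqrt(49 + 1) = sqrt(50) = 7.07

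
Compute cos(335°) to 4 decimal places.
cos(335 degrees) = 0.9063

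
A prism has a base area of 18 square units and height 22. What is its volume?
Volume = base area * height
Volume = 18 * 22
Volume = 396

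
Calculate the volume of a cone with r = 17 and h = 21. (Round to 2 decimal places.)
Volume = (1/3) * pi * r² * h
Volume = (1/3) * pi * 17² * 21
Volume = (1/3) * pi * 289 * 21
Volume = (1/3) * pi * 6069
Volume = 6355.44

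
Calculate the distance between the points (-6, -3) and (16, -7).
Using the distance formula: d = sqrt((x₂-x₁)² + (y₂-y₁)²)
dx = 16 - (-6) = 22
dy = (-7) - (-3) = -4
d = sqrt(22² + (-4)²) = sqrt(484 + 16) = sqrt(500) = 22.36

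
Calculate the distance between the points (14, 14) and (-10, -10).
Using the distance formula: d = sqrt((x₂-x₁)² + (y₂-y₁)²)
dx = (-10) - 14 = -24
dy = (-10) - 14 = -24
d = sqrt((-24)² + (-24)²) = sqrt(576 + 576) = sqrt(1152) = 33.94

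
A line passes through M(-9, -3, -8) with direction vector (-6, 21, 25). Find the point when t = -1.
P(-1) = (-9 + (-6)(-1), -3 + 21(-1), -8 + 25(-1)) = (-3, -24, -33)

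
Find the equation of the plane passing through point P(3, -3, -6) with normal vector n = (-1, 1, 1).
d = n·P = (-1)(3) + (1)(-3) + (1)(-6) = -12
Plane: -x + y + z = -12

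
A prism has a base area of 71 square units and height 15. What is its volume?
Volume = base area * height
Volume = 71 * 15
Volume = 1065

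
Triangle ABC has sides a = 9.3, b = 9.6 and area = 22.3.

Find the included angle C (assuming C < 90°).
Area = ½ab·sin(C)  →  sin(C) = 2·Area/(ab)
sin(C) = 2·22.3/(9.3·9.6) = 0.499552
C = arcsin(0.499552) = 29.97°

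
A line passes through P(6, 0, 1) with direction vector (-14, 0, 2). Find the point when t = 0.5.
P(0.5) = (6 + (-14)(0.5), 0 + 0(0.5), 1 + 2(0.5)) = (-1, 0, 2)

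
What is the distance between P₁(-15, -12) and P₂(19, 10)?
Using the distance formula: d = sqrt((x₂-x₁)² + (y₂-y₁)²)
dx = 19 - (-15) = 34
dy = 10 - (-12) = 22
d = sqrt(34² + 22²) = sqrt(1156 + 484) = sqrt(1640) = 40.50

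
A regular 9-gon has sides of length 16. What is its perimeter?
Perimeter = number of sides * side length
Perimeter = 9 * 16
Perimeter = 144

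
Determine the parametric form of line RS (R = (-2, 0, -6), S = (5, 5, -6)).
Direction vector d = S - R = (7, 5, 0)
x = -2 + 7t, y = 0 + 5t, z = -6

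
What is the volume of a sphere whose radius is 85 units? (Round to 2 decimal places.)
Volume = (4/3) * pi * r³
Volume = (4/3) * pi * 85³
Volume = (4/3) * pi * 614125
Volume = 2572440.78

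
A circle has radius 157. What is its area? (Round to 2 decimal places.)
Area = pi * r²
Area = pi * 157²
Area = pi * 24649
Area = 77437.12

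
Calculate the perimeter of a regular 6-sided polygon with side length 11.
Perimeter = number of sides * side length
Perimeter = 6 * 11
Perimeter = 66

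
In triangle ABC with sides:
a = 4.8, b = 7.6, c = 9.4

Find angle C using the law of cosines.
cos(C) = (a² + b² - c²)/(2ab)
cos(C) = (4.8² + 7.6² - 9.4²)/(2·4.8·7.6) = -7.56/72.96 = -0.103618
C = arccos(-0.103618) = 95.95°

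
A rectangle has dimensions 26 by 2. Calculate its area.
Area = length * width
Area = 26 * 2
Area = 52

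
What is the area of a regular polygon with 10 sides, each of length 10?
For a regular 10-gon with side length s = 10:
Apothem a = s / (2*tan(pi/10)) = 10 / (2*tan(pi/10)) ≈ 15.3884
Perimeter P = 10 * 10 = 100
Area = (1/2) * P * a = (1/2) * 100 * 15.3884 = 769.42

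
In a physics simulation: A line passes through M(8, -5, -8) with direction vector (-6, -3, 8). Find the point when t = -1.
P(-1) = (8 + (-6)(-1), -5 + (-3)(-1), -8 + 8(-1)) = (14, -2, -16)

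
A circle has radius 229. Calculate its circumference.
Circumference = 2 * pi * r
Circumference = 2 * pi * 229
Circumference = 1438.85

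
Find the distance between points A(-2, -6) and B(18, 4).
Using the distance formula: d = sqrt((x₂-x₁)² + (y₂-y₁)²)
dx = 18 - (-2) = 20
dy = 4 - (-6) = 10
d = sqrt(20² + 10²) = sqrt(400 + 100) = sqrt(500) = 22.36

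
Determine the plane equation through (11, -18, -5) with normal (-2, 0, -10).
d = n·P = (-2)(11) + (0)(-18) + (-10)(-5) = 28
Plane: -2x - 10z = 28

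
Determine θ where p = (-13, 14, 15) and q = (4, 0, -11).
p·q = -217, |p|² = 590, |q|² = 137
cos θ = -217/√80830 ≈ -0.7633
θ ≈ 139.8°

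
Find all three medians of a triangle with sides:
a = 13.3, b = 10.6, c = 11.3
Using m_x = ½√(2y² + 2z² - x²):
m_a = ½√(2·10.6² + 2·11.3² - 13.3²) = ½√303.21 = 8.706
m_b = ½√(2·13.3² + 2·11.3² - 10.6²) = ½√496.8 = 11.14
m_c = ½√(2·13.3² + 2·10.6² - 11.3²) = ½√450.81 = 10.62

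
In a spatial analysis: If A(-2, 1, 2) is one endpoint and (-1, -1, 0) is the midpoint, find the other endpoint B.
B = (2×(-1) - (-2), 2×(-1) - 1, 2×0 - 2) = (0, -3, -2)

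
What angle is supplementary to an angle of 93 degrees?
Supplementary angles sum to 180 degrees.
Other angle = 180 - 93
Other angle = 87 degrees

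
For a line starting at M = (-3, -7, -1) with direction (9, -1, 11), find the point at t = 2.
P(2) = (-3 + 9(2), -7 + (-1)(2), -1 + 11(2)) = (15, -9, 21)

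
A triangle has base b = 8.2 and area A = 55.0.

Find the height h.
A = ½bh  →  h = 2A/b
h = 2·55.0/8.2 = 13.41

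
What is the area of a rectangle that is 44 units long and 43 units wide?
Area = length * width
Area = 44 * 43
Area = 1892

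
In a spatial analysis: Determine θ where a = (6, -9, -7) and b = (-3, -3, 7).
a·b = -40, |a|² = 166, |b|² = 67
cos θ = -40/√11122 ≈ -0.3793
θ ≈ 112.3°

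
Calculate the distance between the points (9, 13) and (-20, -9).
Using the distance formula: d = sqrt((x₂-x₁)² + (y₂-y₁)²)
dx = (-20) - 9 = -29
dy = (-9) - 13 = -22
d = sqrt((-29)² + (-22)²) = sqrt(841 + 484) = sqrt(1325) = 36.40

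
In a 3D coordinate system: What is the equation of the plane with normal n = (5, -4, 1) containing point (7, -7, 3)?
d = n·P = (5)(7) + (-4)(-7) + (1)(3) = 66
Plane: 5x - 4y + z = 66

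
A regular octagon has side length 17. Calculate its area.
For a regular 8-gon with side length s = 17:
Apothem a = s / (2*tan(pi/8)) = 17 / (2*tan(pi/8)) ≈ 20.52082
Perimeter P = 8 * 17 = 136
Area = (1/2) * P * a = (1/2) * 136 * 20.52082 = 1395.42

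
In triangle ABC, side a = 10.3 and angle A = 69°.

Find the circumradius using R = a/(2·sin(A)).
R = a/(2·sin(A)) = 10.3/(2·sin(69°))
R = 10.3/(2·0.933580) = 10.3/1.867161 = 5.516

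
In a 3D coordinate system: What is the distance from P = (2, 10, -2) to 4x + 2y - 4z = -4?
d = |4(2) + 2(10) + (-4)(-2) - (-4)| / √(4² + 2² + (-4)²) = 40/√36 = 6.667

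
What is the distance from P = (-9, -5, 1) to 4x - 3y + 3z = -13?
d = |4(-9) + (-3)(-5) + 3(1) - (-13)| / √(4² + (-3)² + 3²) = 5/√34 = 0.8575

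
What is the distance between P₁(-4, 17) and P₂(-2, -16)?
Using the distance formula: d = sqrt((x₂-x₁)² + (y₂-y₁)²)
dx = (-2) - (-4) = 2
dy = (-16) - 17 = -33
d = sqrt(2² + (-33)²) = sqrt(4 + 1089) = sqrt(1093) = 33.06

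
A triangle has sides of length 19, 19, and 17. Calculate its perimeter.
Perimeter = sum of all sides
Perimeter = 19 + 19 + 17
Perimeter = 55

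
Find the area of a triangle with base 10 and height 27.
Area = (1/2) * base * height
Area = (1/2) * 10 * 27
Area = 135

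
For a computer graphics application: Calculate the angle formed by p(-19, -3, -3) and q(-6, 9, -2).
p·q = 93, |p|² = 379, |q|² = 121
cos θ = 93/√45859 ≈ 0.4343
θ ≈ 64.26°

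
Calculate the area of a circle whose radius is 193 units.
Area = pi * r²
Area = pi * 193²
Area = pi * 37249
Area = 117021.18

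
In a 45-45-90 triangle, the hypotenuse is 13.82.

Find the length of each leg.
In a 45-45-90 triangle, hypotenuse = leg·√2  →  leg = hypotenuse/√2
leg = 13.82/√2 = 9.772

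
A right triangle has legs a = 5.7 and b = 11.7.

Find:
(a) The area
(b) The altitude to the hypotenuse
(a) Area = ½ab = ½·5.7·11.7 = 33.345
(b) Hypotenuse c = √(5.7² + 11.7²) = √169.38 = 13.0146
    Area = ½·c·h_c  →  h_c = 2·Area/c = 2·33.345/13.0146 = 5.124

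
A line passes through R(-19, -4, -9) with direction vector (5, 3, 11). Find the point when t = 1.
P(1) = (-19 + 5(1), -4 + 3(1), -9 + 11(1)) = (-14, -1, 2)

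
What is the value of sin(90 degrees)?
sin(90 degrees) = 1
Decimal approximation: 1.0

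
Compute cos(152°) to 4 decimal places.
cos(152 degrees) = -0.8829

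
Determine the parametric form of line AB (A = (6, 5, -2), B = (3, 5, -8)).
Direction vector d = B - A = (-3, 0, -6)
x = 6 - 3t, y = 5, z = -2 - 6t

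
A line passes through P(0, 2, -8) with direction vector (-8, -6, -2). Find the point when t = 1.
P(1) = (0 + (-8)(1), 2 + (-6)(1), -8 + (-2)(1)) = (-8, -4, -10)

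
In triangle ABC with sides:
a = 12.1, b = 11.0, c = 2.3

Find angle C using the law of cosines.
cos(C) = (a² + b² - c²)/(2ab)
cos(C) = (12.1² + 11.0² - 2.3²)/(2·12.1·11.0) = 262.12/266.2 = 0.984673
C = arccos(0.984673) = 10.04°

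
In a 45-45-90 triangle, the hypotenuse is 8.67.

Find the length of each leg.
In a 45-45-90 triangle, hypotenuse = leg·√2  →  leg = hypotenuse/√2
leg = 8.67/√2 = 6.131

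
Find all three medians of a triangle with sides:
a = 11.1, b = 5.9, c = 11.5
Using m_x = ½√(2y² + 2z² - x²):
m_a = ½√(2·5.9² + 2·11.5² - 11.1²) = ½√210.91 = 7.261
m_b = ½√(2·11.1² + 2·11.5² - 5.9²) = ½√476.11 = 10.91
m_c = ½√(2·11.1² + 2·5.9² - 11.5²) = ½√183.79 = 6.778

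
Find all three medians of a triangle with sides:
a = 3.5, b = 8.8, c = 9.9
Using m_x = ½√(2y² + 2z² - x²):
m_a = ½√(2·8.8² + 2·9.9² - 3.5²) = ½√338.65 = 9.201
m_b = ½√(2·3.5² + 2·9.9² - 8.8²) = ½√143.08 = 5.981
m_c = ½√(2·3.5² + 2·8.8² - 9.9²) = ½√81.37 = 4.51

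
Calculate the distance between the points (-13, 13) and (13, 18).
Using the distance formula: d = sqrt((x₂-x₁)² + (y₂-y₁)²)
dx = 13 - (-13) = 26
dy = 18 - 13 = 5
d = sqrt(26² + 5²) = sqrt(676 + 25) = sqrt(701) = 26.48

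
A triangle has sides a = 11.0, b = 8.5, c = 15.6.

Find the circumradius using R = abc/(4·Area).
s = (a+b+c)/2 = 17.55
Area = √(s(s-a)(s-b)(s-c)) = √(17.55·6.55·9.05·1.95) = 45.0403
R = abc/(4·Area) = (11.0·8.5·15.6)/(4·45.0403) = 1458.6/180.1612 = 8.096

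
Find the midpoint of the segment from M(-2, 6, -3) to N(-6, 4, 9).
Midpoint = ((-2-6)/2, (6+4)/2, (-3+9)/2) = (-4, 5, 3)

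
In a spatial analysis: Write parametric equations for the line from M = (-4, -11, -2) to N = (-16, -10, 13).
Direction vector d = N - M = (-12, 1, 15)
x = -4 - 12t, y = -11 + t, z = -2 + 15t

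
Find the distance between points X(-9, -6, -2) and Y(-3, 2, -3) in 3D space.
d = √[(6)² + (8)² + (-1)²] = √101 = 10.05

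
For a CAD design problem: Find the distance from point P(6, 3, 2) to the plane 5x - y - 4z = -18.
d = |5(6) + (-1)(3) + (-4)(2) - (-18)| / √(5² + (-1)² + (-4)²) = 37/√42 = 5.709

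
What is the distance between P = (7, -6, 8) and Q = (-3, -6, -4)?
d = √[(-10)² + (0)² + (-12)²] = √244 = 15.62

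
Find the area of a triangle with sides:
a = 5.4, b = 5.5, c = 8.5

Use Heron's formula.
s = (a+b+c)/2 = (5.4+5.5+8.5)/2 = 9.7
A = √(s(s-a)(s-b)(s-c)) = √(9.7·4.3·4.2·1.2)
A = √210.218 = 14.5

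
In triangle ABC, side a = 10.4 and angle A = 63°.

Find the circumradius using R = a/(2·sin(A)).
R = a/(2·sin(A)) = 10.4/(2·sin(63°))
R = 10.4/(2·0.891007) = 10.4/1.782013 = 5.836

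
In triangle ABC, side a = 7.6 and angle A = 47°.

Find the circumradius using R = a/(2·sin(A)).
R = a/(2·sin(A)) = 7.6/(2·sin(47°))
R = 7.6/(2·0.731354) = 7.6/1.462707 = 5.196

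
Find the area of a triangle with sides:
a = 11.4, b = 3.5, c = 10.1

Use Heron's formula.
s = (a+b+c)/2 = (11.4+3.5+10.1)/2 = 12.5
A = √(s(s-a)(s-b)(s-c)) = √(12.5·1.1·9·2.4)
A = √297 = 17.23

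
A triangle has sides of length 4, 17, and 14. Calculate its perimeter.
Perimeter = sum of all sides
Perimeter = 4 + 17 + 14
Perimeter = 35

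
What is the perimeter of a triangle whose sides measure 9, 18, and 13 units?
Perimeter = sum of all sides
Perimeter = 9 + 18 + 13
Perimeter = 40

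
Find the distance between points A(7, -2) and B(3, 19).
Using the distance formula: d = sqrt((x₂-x₁)² + (y₂-y₁)²)
dx = 3 - 7 = -4
dy = 19 - (-2) = 21
d = sqrt((-4)² + 21²) = sqrt(16 + 441) = sqrt(457) = 21.38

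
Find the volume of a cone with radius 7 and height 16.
Volume = (1/3) * pi * r² * h
Volume = (1/3) * pi * 7² * 16
Volume = (1/3) * pi * 49 * 16
Volume = (1/3) * pi * 784
Volume = 821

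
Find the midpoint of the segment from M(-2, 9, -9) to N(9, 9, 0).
Midpoint = ((-2+9)/2, (9+9)/2, (-9+0)/2) = (3.5, 9, -4.5)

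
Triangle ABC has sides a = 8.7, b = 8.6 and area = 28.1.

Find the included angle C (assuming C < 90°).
Area = ½ab·sin(C)  →  sin(C) = 2·Area/(ab)
sin(C) = 2·28.1/(8.7·8.6) = 0.751136
C = arcsin(0.751136) = 48.69°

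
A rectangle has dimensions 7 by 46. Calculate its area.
Area = length * width
Area = 7 * 46
Area = 322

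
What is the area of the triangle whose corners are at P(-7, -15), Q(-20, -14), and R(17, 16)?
Using the coordinate formula: Area = (1/2)|x₁(y₂-y₃) + x₂(y₃-y₁) + x₃(y₁-y₂)|
Area = (1/2)|(-7)((-14)-16) + (-20)(16-(-15)) + 17((-15)-(-14))|
Area = (1/2)|(-7)*(-30) + (-20)*31 + 17*(-1)|
Area = (1/2)|210 + (-620) + (-17)|
Area = (1/2)*427 = 213.50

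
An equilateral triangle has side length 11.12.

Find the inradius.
For an equilateral triangle, r = s/(2√3) where s is the side.
r = 11.12/(2√3) = 11.12/3.464102 = 3.21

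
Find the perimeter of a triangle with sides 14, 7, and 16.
Perimeter = sum of all sides
Perimeter = 14 + 7 + 16
Perimeter = 37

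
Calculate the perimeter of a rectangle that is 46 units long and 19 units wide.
Perimeter = 2 * (length + width)
Perimeter = 2 * (46 + 19)
Perimeter = 2 * 65
Perimeter = 130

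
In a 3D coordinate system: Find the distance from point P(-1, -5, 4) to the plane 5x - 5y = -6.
d = |5(-1) + (-5)(-5) + 0(4) - (-6)| / √(5² + (-5)² + 0²) = 26/√50 = 3.677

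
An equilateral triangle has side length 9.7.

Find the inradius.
For an equilateral triangle, r = s/(2√3) where s is the side.
r = 9.7/(2√3) = 9.7/3.464102 = 2.8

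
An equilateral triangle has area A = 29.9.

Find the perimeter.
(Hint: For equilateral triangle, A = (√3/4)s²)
A = (√3/4)s²  →  s² = 4A/√3 = 4·29.9/√3 = 69.0511
s = 8.3097
Perimeter = 3s = 24.93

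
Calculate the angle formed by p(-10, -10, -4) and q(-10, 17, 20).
p·q = -150, |p|² = 216, |q|² = 789
cos θ = -150/√170424 ≈ -0.3634
θ ≈ 111.3°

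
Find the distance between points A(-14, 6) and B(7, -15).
Using the distance formula: d = sqrt((x₂-x₁)² + (y₂-y₁)²)
dx = 7 - (-14) = 21
dy = (-15) - 6 = -21
d = sqrt(21² + (-21)²) = sqrt(441 + 441) = sqrt(882) = 29.70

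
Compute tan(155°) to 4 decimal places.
tan(155 degrees) = -0.4663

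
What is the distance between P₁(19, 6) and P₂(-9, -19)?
Using the distance formula: d = sqrt((x₂-x₁)² + (y₂-y₁)²)
dx = (-9) - 19 = -28
dy = (-19) - 6 = -25
d = sqrt((-28)² + (-25)²) = sqrt(784 + 625) = sqrt(1409) = 37.54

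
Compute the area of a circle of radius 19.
Area = pi * r²
Area = pi * 19²
Area = pi * 361
Area = 1134.11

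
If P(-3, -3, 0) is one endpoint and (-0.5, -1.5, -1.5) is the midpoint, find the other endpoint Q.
Q = (2×(-0.5) - (-3), 2×(-1.5) - (-3), 2×(-1.5) - 0) = (2, 0, -3)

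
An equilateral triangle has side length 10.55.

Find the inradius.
For an equilateral triangle, r = s/(2√3) where s is the side.
r = 10.55/(2√3) = 10.55/3.464102 = 3.046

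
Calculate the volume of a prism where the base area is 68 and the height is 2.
Volume = base area * height
Volume = 68 * 2
Volume = 136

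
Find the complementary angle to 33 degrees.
Complementary angles sum to 90 degrees.
Other angle = 90 - 33
Other angle = 57 degrees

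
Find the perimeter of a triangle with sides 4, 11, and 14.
Perimeter = sum of all sides
Perimeter = 4 + 11 + 14
Perimeter = 29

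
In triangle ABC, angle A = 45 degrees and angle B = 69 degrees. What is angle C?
Sum of angles in a triangle = 180 degrees
Third angle = 180 - 45 - 69
Third angle = 66 degrees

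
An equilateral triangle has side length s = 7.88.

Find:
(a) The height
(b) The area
(a) Height h = s·√3/2 = 7.88·√3/2 = 6.824
(b) Area = (√3/4)·s² = (√3/4)·7.88² = (√3/4)·62.0944 = 26.89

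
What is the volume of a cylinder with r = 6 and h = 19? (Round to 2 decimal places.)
Volume = pi * r² * h
Volume = pi * 6² * 19
Volume = pi * 36 * 19
Volume = pi * 684
Volume = 2148.85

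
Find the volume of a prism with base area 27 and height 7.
Volume = base area * height
Volume = 27 * 7
Volume = 189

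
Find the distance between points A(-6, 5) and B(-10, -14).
Using the distance formula: d = sqrt((x₂-x₁)² + (y₂-y₁)²)
dx = (-10) - (-6) = -4
dy = (-14) - 5 = -19
d = sqrt((-4)² + (-19)²) = sqrt(16 + 361) = sqrt(377) = 19.42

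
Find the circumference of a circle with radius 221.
Circumference = 2 * pi * r
Circumference = 2 * pi * 221
Circumference = 1388.58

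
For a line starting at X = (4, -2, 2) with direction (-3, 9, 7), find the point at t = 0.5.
P(0.5) = (4 + (-3)(0.5), -2 + 9(0.5), 2 + 7(0.5)) = (2.5, 2.5, 5.5)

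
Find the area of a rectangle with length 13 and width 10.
Area = length * width
Area = 13 * 10
Area = 130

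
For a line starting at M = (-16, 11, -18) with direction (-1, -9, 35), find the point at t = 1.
P(1) = (-16 + (-1)(1), 11 + (-9)(1), -18 + 35(1)) = (-17, 2, 17)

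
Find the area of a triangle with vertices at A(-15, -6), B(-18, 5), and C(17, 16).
Using the coordinate formula: Area = (1/2)|x₁(y₂-y₃) + x₂(y₃-y₁) + x₃(y₁-y₂)|
Area = (1/2)|(-15)(5-16) + (-18)(16-(-6)) + 17((-6)-5)|
Area = (1/2)|(-15)*(-11) + (-18)*22 + 17*(-11)|
Area = (1/2)|165 + (-396) + (-187)|
Area = (1/2)*418 = 209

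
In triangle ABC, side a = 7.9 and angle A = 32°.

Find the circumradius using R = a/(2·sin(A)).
R = a/(2·sin(A)) = 7.9/(2·sin(32°))
R = 7.9/(2·0.529919) = 7.9/1.059839 = 7.454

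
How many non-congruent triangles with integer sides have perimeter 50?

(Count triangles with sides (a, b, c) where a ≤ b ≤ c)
With a ≤ b ≤ c and a + b + c = 50, the triangle inequality a + b > c gives c < 50/2, so c ≤ 24.
Iterate a from 1 to ⌊p/3⌋ = 16; for each a, b ranges from a to ⌊(p−a)/2⌋ with c = p − a − b, keeping only c ≥ b.
Triples: (2, 24, 24), (3, 23, 24), (4, 22, 24), …
Count = 52 triangles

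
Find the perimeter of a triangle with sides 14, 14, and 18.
Perimeter = sum of all sides
Perimeter = 14 + 14 + 18
Perimeter = 46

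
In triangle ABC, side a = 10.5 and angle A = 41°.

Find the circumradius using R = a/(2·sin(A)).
R = a/(2·sin(A)) = 10.5/(2·sin(41°))
R = 10.5/(2·0.656059) = 10.5/1.312118 = 8.002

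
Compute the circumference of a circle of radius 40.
Circumference = 2 * pi * r
Circumference = 2 * pi * 40
Circumference = 251.33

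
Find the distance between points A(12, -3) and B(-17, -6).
Using the distance formula: d = sqrt((x₂-x₁)² + (y₂-y₁)²)
dx = (-17) - 12 = -29
dy = (-6) - (-3) = -3
d = sqrt((-29)² + (-3)²) = sqrt(841 + 9) = sqrt(850) = 29.15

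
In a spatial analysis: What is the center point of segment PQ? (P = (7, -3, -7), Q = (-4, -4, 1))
Midpoint = ((7-4)/2, (-3-4)/2, (-7+1)/2) = (1.5, -3.5, -3)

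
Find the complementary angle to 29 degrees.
Complementary angles sum to 90 degrees.
Other angle = 90 - 29
Other angle = 61 degrees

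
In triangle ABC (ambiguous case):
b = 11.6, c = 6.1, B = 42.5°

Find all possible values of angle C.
sin(C)/c = sin(B)/b  →  sin(C) = c·sin(B)/b = 6.1·sin(42.5°)/11.6 = 0.355267
C₁ = arcsin(0.355267) = 20.81°,  C₂ = 180° - C₁ = 159.19°
Check C₂: A = 180° - 42.5° - 159.19° = -21.69° ≤ 0, rejected
C = 20.81° (one solution)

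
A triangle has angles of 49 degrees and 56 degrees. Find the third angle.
Sum of angles in a triangle = 180 degrees
Third angle = 180 - 49 - 56
Third angle = 75 degrees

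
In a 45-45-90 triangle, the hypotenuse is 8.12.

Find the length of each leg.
In a 45-45-90 triangle, hypotenuse = leg·√2  →  leg = hypotenuse/√2
leg = 8.12/√2 = 5.742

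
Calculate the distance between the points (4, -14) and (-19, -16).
Using the distance formula: d = sqrt((x₂-x₁)² + (y₂-y₁)²)
dx = (-19) - 4 = -23
dy = (-16) - (-14) = -2
d = sqrt((-23)² + (-2)²) = sqrt(529 + 4) = sqrt(533) = 23.09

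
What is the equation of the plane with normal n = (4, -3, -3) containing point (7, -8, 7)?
d = n·P = (4)(7) + (-3)(-8) + (-3)(7) = 31
Plane: 4x - 3y - 3z = 31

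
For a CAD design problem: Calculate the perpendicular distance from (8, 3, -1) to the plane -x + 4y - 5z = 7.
d = |(-1)(8) + 4(3) + (-5)(-1) - (7)| / √((-1)² + 4² + (-5)²) = 2/√42 = 0.3086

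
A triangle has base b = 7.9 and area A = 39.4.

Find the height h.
A = ½bh  →  h = 2A/b
h = 2·39.4/7.9 = 9.975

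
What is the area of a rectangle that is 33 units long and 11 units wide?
Area = length * width
Area = 33 * 11
Area = 363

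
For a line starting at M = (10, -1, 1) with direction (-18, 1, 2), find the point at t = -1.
P(-1) = (10 + (-18)(-1), -1 + 1(-1), 1 + 2(-1)) = (28, -2, -1)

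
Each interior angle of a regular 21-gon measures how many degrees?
Interior angle of a regular n-gon = (n-2)*180/n
Interior angle = (21-2)*180/21
Interior angle = 19*180/21
Interior angle = 3420/21
Interior angle = 162.86 degrees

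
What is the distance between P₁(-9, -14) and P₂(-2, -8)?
Using the distance formula: d = sqrt((x₂-x₁)² + (y₂-y₁)²)
dx = (-2) - (-9) = 7
dy = (-8) - (-14) = 6
d = sqrt(7² + 6²) = sqrt(49 + 36) = sqrt(85) = 9.22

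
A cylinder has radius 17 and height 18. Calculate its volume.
Volume = pi * r² * h
Volume = pi * 17² * 18
Volume = pi * 289 * 18
Volume = pi * 5202
Volume = 16342.56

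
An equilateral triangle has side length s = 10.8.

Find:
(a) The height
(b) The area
(a) Height h = s·√3/2 = 10.8·√3/2 = 9.353
(b) Area = (√3/4)·s² = (√3/4)·10.8² = (√3/4)·116.64 = 50.51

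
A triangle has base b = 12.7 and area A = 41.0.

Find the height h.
A = ½bh  →  h = 2A/b
h = 2·41.0/12.7 = 6.457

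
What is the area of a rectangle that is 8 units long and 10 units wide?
Area = length * width
Area = 8 * 10
Area = 80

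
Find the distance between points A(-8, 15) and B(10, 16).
Using the distance formula: d = sqrt((x₂-x₁)² + (y₂-y₁)²)
dx = 10 - (-8) = 18
dy = 16 - 15 = 1
d = sqrt(18² + 1²) = sqrt(324 + 1) = sqrt(325) = 18.03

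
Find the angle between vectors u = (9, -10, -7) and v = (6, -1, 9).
u·v = 1, |u|² = 230, |v|² = 118
cos θ = 1/√27140 ≈ 0.00607
θ ≈ 89.65°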